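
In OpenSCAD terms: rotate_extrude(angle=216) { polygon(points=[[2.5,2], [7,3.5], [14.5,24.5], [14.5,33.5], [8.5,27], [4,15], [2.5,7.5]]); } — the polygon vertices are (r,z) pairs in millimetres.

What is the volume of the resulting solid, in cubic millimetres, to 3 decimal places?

Profile (r,z), 7 vertices: (2.5,2) (7,3.5) (14.5,24.5) (14.5,33.5) (8.5,27) (4,15) (2.5,7.5)
edge 0: (2.5,2)→(7,3.5)  cross = 2.5·3.5 − 7·2 = -5.2500; (r_i+r_j)·cross = 9.5·-5.2500 = -49.8750
edge 1: (7,3.5)→(14.5,24.5)  cross = 7·24.5 − 14.5·3.5 = 120.7500; (r_i+r_j)·cross = 21.5·120.7500 = 2596.1250
edge 2: (14.5,24.5)→(14.5,33.5)  cross = 14.5·33.5 − 14.5·24.5 = 130.5000; (r_i+r_j)·cross = 29·130.5000 = 3784.5000
edge 3: (14.5,33.5)→(8.5,27)  cross = 14.5·27 − 8.5·33.5 = 106.7500; (r_i+r_j)·cross = 23·106.7500 = 2455.2500
edge 4: (8.5,27)→(4,15)  cross = 8.5·15 − 4·27 = 19.5000; (r_i+r_j)·cross = 12.5·19.5000 = 243.7500
edge 5: (4,15)→(2.5,7.5)  cross = 4·7.5 − 2.5·15 = -7.5000; (r_i+r_j)·cross = 6.5·-7.5000 = -48.7500
edge 6: (2.5,7.5)→(2.5,2)  cross = 2.5·2 − 2.5·7.5 = -13.7500; (r_i+r_j)·cross = 5·-13.7500 = -68.7500
Σcross = 351.0000 → A = |Σcross|/2 = 175.5000 mm²
Σ(r_i+r_j)·cross = 8912.2500 → first moment M = |Σ|/6 = 1485.3750
R_c = M/A = 1485.3750/175.5000 = 8.4637 mm
θ = 216° = 3.769911 rad
V = θ·R_c·A = 3.769911·8.4637·175.5000 = 5599.732 mm³

Volume = 5599.732 mm³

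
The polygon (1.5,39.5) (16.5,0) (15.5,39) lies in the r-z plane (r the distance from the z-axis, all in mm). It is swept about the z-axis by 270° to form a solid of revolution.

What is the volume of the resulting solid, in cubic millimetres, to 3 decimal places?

Profile (r,z), 3 vertices: (1.5,39.5) (16.5,0) (15.5,39)
edge 0: (1.5,39.5)→(16.5,0)  cross = 1.5·0 − 16.5·39.5 = -651.7500; (r_i+r_j)·cross = 18·-651.7500 = -11731.5000
edge 1: (16.5,0)→(15.5,39)  cross = 16.5·39 − 15.5·0 = 643.5000; (r_i+r_j)·cross = 32·643.5000 = 20592.0000
edge 2: (15.5,39)→(1.5,39.5)  cross = 15.5·39.5 − 1.5·39 = 553.7500; (r_i+r_j)·cross = 17·553.7500 = 9413.7500
Σcross = 545.5000 → A = |Σcross|/2 = 272.7500 mm²
Σ(r_i+r_j)·cross = 18274.2500 → first moment M = |Σ|/6 = 3045.7083
R_c = M/A = 3045.7083/272.7500 = 11.1667 mm
θ = 270° = 4.712389 rad
V = θ·R_c·A = 4.712389·11.1667·272.7500 = 14352.562 mm³

Volume = 14352.562 mm³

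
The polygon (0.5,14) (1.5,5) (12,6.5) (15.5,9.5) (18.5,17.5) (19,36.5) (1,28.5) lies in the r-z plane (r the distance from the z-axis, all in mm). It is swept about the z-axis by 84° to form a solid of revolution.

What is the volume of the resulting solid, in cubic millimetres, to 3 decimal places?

Profile (r,z), 7 vertices: (0.5,14) (1.5,5) (12,6.5) (15.5,9.5) (18.5,17.5) (19,36.5) (1,28.5)
edge 0: (0.5,14)→(1.5,5)  cross = 0.5·5 − 1.5·14 = -18.5000; (r_i+r_j)·cross = 2·-18.5000 = -37.0000
edge 1: (1.5,5)→(12,6.5)  cross = 1.5·6.5 − 12·5 = -50.2500; (r_i+r_j)·cross = 13.5·-50.2500 = -678.3750
edge 2: (12,6.5)→(15.5,9.5)  cross = 12·9.5 − 15.5·6.5 = 13.2500; (r_i+r_j)·cross = 27.5·13.2500 = 364.3750
edge 3: (15.5,9.5)→(18.5,17.5)  cross = 15.5·17.5 − 18.5·9.5 = 95.5000; (r_i+r_j)·cross = 34·95.5000 = 3247.0000
edge 4: (18.5,17.5)→(19,36.5)  cross = 18.5·36.5 − 19·17.5 = 342.7500; (r_i+r_j)·cross = 37.5·342.7500 = 12853.1250
edge 5: (19,36.5)→(1,28.5)  cross = 19·28.5 − 1·36.5 = 505.0000; (r_i+r_j)·cross = 20·505.0000 = 10100.0000
edge 6: (1,28.5)→(0.5,14)  cross = 1·14 − 0.5·28.5 = -0.2500; (r_i+r_j)·cross = 1.5·-0.2500 = -0.3750
Σcross = 887.5000 → A = |Σcross|/2 = 443.7500 mm²
Σ(r_i+r_j)·cross = 25848.7500 → first moment M = |Σ|/6 = 4308.1250
R_c = M/A = 4308.1250/443.7500 = 9.7085 mm
θ = 84° = 1.466077 rad
V = θ·R_c·A = 1.466077·9.7085·443.7500 = 6316.041 mm³

Volume = 6316.041 mm³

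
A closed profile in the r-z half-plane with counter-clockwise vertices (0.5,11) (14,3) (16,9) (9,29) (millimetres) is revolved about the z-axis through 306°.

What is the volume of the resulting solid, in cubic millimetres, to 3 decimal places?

Volume = 9352.024 mm³

Profile (r,z), 4 vertices: (0.5,11) (14,3) (16,9) (9,29)
edge 0: (0.5,11)→(14,3)  cross = 0.5·3 − 14·11 = -152.5000; (r_i+r_j)·cross = 14.5·-152.5000 = -2211.2500
edge 1: (14,3)→(16,9)  cross = 14·9 − 16·3 = 78.0000; (r_i+r_j)·cross = 30·78.0000 = 2340.0000
edge 2: (16,9)→(9,29)  cross = 16·29 − 9·9 = 383.0000; (r_i+r_j)·cross = 25·383.0000 = 9575.0000
edge 3: (9,29)→(0.5,11)  cross = 9·11 − 0.5·29 = 84.5000; (r_i+r_j)·cross = 9.5·84.5000 = 802.7500
Σcross = 393.0000 → A = |Σcross|/2 = 196.5000 mm²
Σ(r_i+r_j)·cross = 10506.5000 → first moment M = |Σ|/6 = 1751.0833
R_c = M/A = 1751.0833/196.5000 = 8.9114 mm
θ = 306° = 5.340708 rad
V = θ·R_c·A = 5.340708·8.9114·196.5000 = 9352.024 mm³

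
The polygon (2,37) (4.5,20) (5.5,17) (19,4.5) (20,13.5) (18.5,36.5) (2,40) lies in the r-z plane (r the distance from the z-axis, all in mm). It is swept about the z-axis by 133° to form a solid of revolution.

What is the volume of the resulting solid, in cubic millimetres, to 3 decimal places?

Volume = 11671.532 mm³

Profile (r,z), 7 vertices: (2,37) (4.5,20) (5.5,17) (19,4.5) (20,13.5) (18.5,36.5) (2,40)
edge 0: (2,37)→(4.5,20)  cross = 2·20 − 4.5·37 = -126.5000; (r_i+r_j)·cross = 6.5·-126.5000 = -822.2500
edge 1: (4.5,20)→(5.5,17)  cross = 4.5·17 − 5.5·20 = -33.5000; (r_i+r_j)·cross = 10·-33.5000 = -335.0000
edge 2: (5.5,17)→(19,4.5)  cross = 5.5·4.5 − 19·17 = -298.2500; (r_i+r_j)·cross = 24.5·-298.2500 = -7307.1250
edge 3: (19,4.5)→(20,13.5)  cross = 19·13.5 − 20·4.5 = 166.5000; (r_i+r_j)·cross = 39·166.5000 = 6493.5000
edge 4: (20,13.5)→(18.5,36.5)  cross = 20·36.5 − 18.5·13.5 = 480.2500; (r_i+r_j)·cross = 38.5·480.2500 = 18489.6250
edge 5: (18.5,36.5)→(2,40)  cross = 18.5·40 − 2·36.5 = 667.0000; (r_i+r_j)·cross = 20.5·667.0000 = 13673.5000
edge 6: (2,40)→(2,37)  cross = 2·37 − 2·40 = -6.0000; (r_i+r_j)·cross = 4·-6.0000 = -24.0000
Σcross = 849.5000 → A = |Σcross|/2 = 424.7500 mm²
Σ(r_i+r_j)·cross = 30168.2500 → first moment M = |Σ|/6 = 5028.0417
R_c = M/A = 5028.0417/424.7500 = 11.8376 mm
θ = 133° = 2.321288 rad
V = θ·R_c·A = 2.321288·11.8376·424.7500 = 11671.532 mm³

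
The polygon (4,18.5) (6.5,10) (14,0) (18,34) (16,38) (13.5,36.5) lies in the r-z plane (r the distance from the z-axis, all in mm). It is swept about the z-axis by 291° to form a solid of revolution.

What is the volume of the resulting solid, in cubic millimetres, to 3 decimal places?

Profile (r,z), 6 vertices: (4,18.5) (6.5,10) (14,0) (18,34) (16,38) (13.5,36.5)
edge 0: (4,18.5)→(6.5,10)  cross = 4·10 − 6.5·18.5 = -80.2500; (r_i+r_j)·cross = 10.5·-80.2500 = -842.6250
edge 1: (6.5,10)→(14,0)  cross = 6.5·0 − 14·10 = -140.0000; (r_i+r_j)·cross = 20.5·-140.0000 = -2870.0000
edge 2: (14,0)→(18,34)  cross = 14·34 − 18·0 = 476.0000; (r_i+r_j)·cross = 32·476.0000 = 15232.0000
edge 3: (18,34)→(16,38)  cross = 18·38 − 16·34 = 140.0000; (r_i+r_j)·cross = 34·140.0000 = 4760.0000
edge 4: (16,38)→(13.5,36.5)  cross = 16·36.5 − 13.5·38 = 71.0000; (r_i+r_j)·cross = 29.5·71.0000 = 2094.5000
edge 5: (13.5,36.5)→(4,18.5)  cross = 13.5·18.5 − 4·36.5 = 103.7500; (r_i+r_j)·cross = 17.5·103.7500 = 1815.6250
Σcross = 570.5000 → A = |Σcross|/2 = 285.2500 mm²
Σ(r_i+r_j)·cross = 20189.5000 → first moment M = |Σ|/6 = 3364.9167
R_c = M/A = 3364.9167/285.2500 = 11.7964 mm
θ = 291° = 5.078908 rad
V = θ·R_c·A = 5.078908·11.7964·285.2500 = 17090.103 mm³

Volume = 17090.103 mm³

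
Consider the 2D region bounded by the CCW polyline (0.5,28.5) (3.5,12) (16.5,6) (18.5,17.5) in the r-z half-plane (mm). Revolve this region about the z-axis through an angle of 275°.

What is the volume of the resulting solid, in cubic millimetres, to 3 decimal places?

Volume = 9725.502 mm³

Profile (r,z), 4 vertices: (0.5,28.5) (3.5,12) (16.5,6) (18.5,17.5)
edge 0: (0.5,28.5)→(3.5,12)  cross = 0.5·12 − 3.5·28.5 = -93.7500; (r_i+r_j)·cross = 4·-93.7500 = -375.0000
edge 1: (3.5,12)→(16.5,6)  cross = 3.5·6 − 16.5·12 = -177.0000; (r_i+r_j)·cross = 20·-177.0000 = -3540.0000
edge 2: (16.5,6)→(18.5,17.5)  cross = 16.5·17.5 − 18.5·6 = 177.7500; (r_i+r_j)·cross = 35·177.7500 = 6221.2500
edge 3: (18.5,17.5)→(0.5,28.5)  cross = 18.5·28.5 − 0.5·17.5 = 518.5000; (r_i+r_j)·cross = 19·518.5000 = 9851.5000
Σcross = 425.5000 → A = |Σcross|/2 = 212.7500 mm²
Σ(r_i+r_j)·cross = 12157.7500 → first moment M = |Σ|/6 = 2026.2917
R_c = M/A = 2026.2917/212.7500 = 9.5243 mm
θ = 275° = 4.799655 rad
V = θ·R_c·A = 4.799655·9.5243·212.7500 = 9725.502 mm³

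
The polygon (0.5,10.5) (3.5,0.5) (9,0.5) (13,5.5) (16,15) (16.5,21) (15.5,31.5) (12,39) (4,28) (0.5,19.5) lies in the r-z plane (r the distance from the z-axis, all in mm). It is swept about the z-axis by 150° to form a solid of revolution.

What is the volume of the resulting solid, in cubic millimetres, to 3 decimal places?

Volume = 9753.391 mm³

Profile (r,z), 10 vertices: (0.5,10.5) (3.5,0.5) (9,0.5) (13,5.5) (16,15) (16.5,21) (15.5,31.5) (12,39) (4,28) (0.5,19.5)
edge 0: (0.5,10.5)→(3.5,0.5)  cross = 0.5·0.5 − 3.5·10.5 = -36.5000; (r_i+r_j)·cross = 4·-36.5000 = -146.0000
edge 1: (3.5,0.5)→(9,0.5)  cross = 3.5·0.5 − 9·0.5 = -2.7500; (r_i+r_j)·cross = 12.5·-2.7500 = -34.3750
edge 2: (9,0.5)→(13,5.5)  cross = 9·5.5 − 13·0.5 = 43.0000; (r_i+r_j)·cross = 22·43.0000 = 946.0000
edge 3: (13,5.5)→(16,15)  cross = 13·15 − 16·5.5 = 107.0000; (r_i+r_j)·cross = 29·107.0000 = 3103.0000
edge 4: (16,15)→(16.5,21)  cross = 16·21 − 16.5·15 = 88.5000; (r_i+r_j)·cross = 32.5·88.5000 = 2876.2500
edge 5: (16.5,21)→(15.5,31.5)  cross = 16.5·31.5 − 15.5·21 = 194.2500; (r_i+r_j)·cross = 32·194.2500 = 6216.0000
edge 6: (15.5,31.5)→(12,39)  cross = 15.5·39 − 12·31.5 = 226.5000; (r_i+r_j)·cross = 27.5·226.5000 = 6228.7500
edge 7: (12,39)→(4,28)  cross = 12·28 − 4·39 = 180.0000; (r_i+r_j)·cross = 16·180.0000 = 2880.0000
edge 8: (4,28)→(0.5,19.5)  cross = 4·19.5 − 0.5·28 = 64.0000; (r_i+r_j)·cross = 4.5·64.0000 = 288.0000
edge 9: (0.5,19.5)→(0.5,10.5)  cross = 0.5·10.5 − 0.5·19.5 = -4.5000; (r_i+r_j)·cross = 1·-4.5000 = -4.5000
Σcross = 859.5000 → A = |Σcross|/2 = 429.7500 mm²
Σ(r_i+r_j)·cross = 22353.1250 → first moment M = |Σ|/6 = 3725.5208
R_c = M/A = 3725.5208/429.7500 = 8.6690 mm
θ = 150° = 2.617994 rad
V = θ·R_c·A = 2.617994·8.6690·429.7500 = 9753.391 mm³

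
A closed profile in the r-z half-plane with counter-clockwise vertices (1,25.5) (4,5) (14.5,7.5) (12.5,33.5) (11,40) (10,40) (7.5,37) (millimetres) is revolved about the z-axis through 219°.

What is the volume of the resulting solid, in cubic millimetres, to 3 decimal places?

Profile (r,z), 7 vertices: (1,25.5) (4,5) (14.5,7.5) (12.5,33.5) (11,40) (10,40) (7.5,37)
edge 0: (1,25.5)→(4,5)  cross = 1·5 − 4·25.5 = -97.0000; (r_i+r_j)·cross = 5·-97.0000 = -485.0000
edge 1: (4,5)→(14.5,7.5)  cross = 4·7.5 − 14.5·5 = -42.5000; (r_i+r_j)·cross = 18.5·-42.5000 = -786.2500
edge 2: (14.5,7.5)→(12.5,33.5)  cross = 14.5·33.5 − 12.5·7.5 = 392.0000; (r_i+r_j)·cross = 27·392.0000 = 10584.0000
edge 3: (12.5,33.5)→(11,40)  cross = 12.5·40 − 11·33.5 = 131.5000; (r_i+r_j)·cross = 23.5·131.5000 = 3090.2500
edge 4: (11,40)→(10,40)  cross = 11·40 − 10·40 = 40.0000; (r_i+r_j)·cross = 21·40.0000 = 840.0000
edge 5: (10,40)→(7.5,37)  cross = 10·37 − 7.5·40 = 70.0000; (r_i+r_j)·cross = 17.5·70.0000 = 1225.0000
edge 6: (7.5,37)→(1,25.5)  cross = 7.5·25.5 − 1·37 = 154.2500; (r_i+r_j)·cross = 8.5·154.2500 = 1311.1250
Σcross = 648.2500 → A = |Σcross|/2 = 324.1250 mm²
Σ(r_i+r_j)·cross = 15779.1250 → first moment M = |Σ|/6 = 2629.8542
R_c = M/A = 2629.8542/324.1250 = 8.1137 mm
θ = 219° = 3.822271 rad
V = θ·R_c·A = 3.822271·8.1137·324.1250 = 10052.015 mm³

Volume = 10052.015 mm³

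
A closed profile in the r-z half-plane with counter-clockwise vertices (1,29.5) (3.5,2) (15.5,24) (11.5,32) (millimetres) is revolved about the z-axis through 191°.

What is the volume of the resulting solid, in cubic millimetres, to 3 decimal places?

Profile (r,z), 4 vertices: (1,29.5) (3.5,2) (15.5,24) (11.5,32)
edge 0: (1,29.5)→(3.5,2)  cross = 1·2 − 3.5·29.5 = -101.2500; (r_i+r_j)·cross = 4.5·-101.2500 = -455.6250
edge 1: (3.5,2)→(15.5,24)  cross = 3.5·24 − 15.5·2 = 53.0000; (r_i+r_j)·cross = 19·53.0000 = 1007.0000
edge 2: (15.5,24)→(11.5,32)  cross = 15.5·32 − 11.5·24 = 220.0000; (r_i+r_j)·cross = 27·220.0000 = 5940.0000
edge 3: (11.5,32)→(1,29.5)  cross = 11.5·29.5 − 1·32 = 307.2500; (r_i+r_j)·cross = 12.5·307.2500 = 3840.6250
Σcross = 479.0000 → A = |Σcross|/2 = 239.5000 mm²
Σ(r_i+r_j)·cross = 10332.0000 → first moment M = |Σ|/6 = 1722.0000
R_c = M/A = 1722.0000/239.5000 = 7.1900 mm
θ = 191° = 3.333579 rad
V = θ·R_c·A = 3.333579·7.1900·239.5000 = 5740.423 mm³

Volume = 5740.423 mm³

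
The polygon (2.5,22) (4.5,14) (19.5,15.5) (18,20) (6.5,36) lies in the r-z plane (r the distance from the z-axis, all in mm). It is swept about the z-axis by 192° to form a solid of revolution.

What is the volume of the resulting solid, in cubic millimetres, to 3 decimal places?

Volume = 6704.578 mm³

Profile (r,z), 5 vertices: (2.5,22) (4.5,14) (19.5,15.5) (18,20) (6.5,36)
edge 0: (2.5,22)→(4.5,14)  cross = 2.5·14 − 4.5·22 = -64.0000; (r_i+r_j)·cross = 7·-64.0000 = -448.0000
edge 1: (4.5,14)→(19.5,15.5)  cross = 4.5·15.5 − 19.5·14 = -203.2500; (r_i+r_j)·cross = 24·-203.2500 = -4878.0000
edge 2: (19.5,15.5)→(18,20)  cross = 19.5·20 − 18·15.5 = 111.0000; (r_i+r_j)·cross = 37.5·111.0000 = 4162.5000
edge 3: (18,20)→(6.5,36)  cross = 18·36 − 6.5·20 = 518.0000; (r_i+r_j)·cross = 24.5·518.0000 = 12691.0000
edge 4: (6.5,36)→(2.5,22)  cross = 6.5·22 − 2.5·36 = 53.0000; (r_i+r_j)·cross = 9·53.0000 = 477.0000
Σcross = 414.7500 → A = |Σcross|/2 = 207.3750 mm²
Σ(r_i+r_j)·cross = 12004.5000 → first moment M = |Σ|/6 = 2000.7500
R_c = M/A = 2000.7500/207.3750 = 9.6480 mm
θ = 192° = 3.351032 rad
V = θ·R_c·A = 3.351032·9.6480·207.3750 = 6704.578 mm³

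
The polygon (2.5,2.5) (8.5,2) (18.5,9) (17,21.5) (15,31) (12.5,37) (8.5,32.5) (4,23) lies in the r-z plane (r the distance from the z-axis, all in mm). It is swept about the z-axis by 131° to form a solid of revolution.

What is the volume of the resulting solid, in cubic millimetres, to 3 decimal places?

Volume = 8826.718 mm³

Profile (r,z), 8 vertices: (2.5,2.5) (8.5,2) (18.5,9) (17,21.5) (15,31) (12.5,37) (8.5,32.5) (4,23)
edge 0: (2.5,2.5)→(8.5,2)  cross = 2.5·2 − 8.5·2.5 = -16.2500; (r_i+r_j)·cross = 11·-16.2500 = -178.7500
edge 1: (8.5,2)→(18.5,9)  cross = 8.5·9 − 18.5·2 = 39.5000; (r_i+r_j)·cross = 27·39.5000 = 1066.5000
edge 2: (18.5,9)→(17,21.5)  cross = 18.5·21.5 − 17·9 = 244.7500; (r_i+r_j)·cross = 35.5·244.7500 = 8688.6250
edge 3: (17,21.5)→(15,31)  cross = 17·31 − 15·21.5 = 204.5000; (r_i+r_j)·cross = 32·204.5000 = 6544.0000
edge 4: (15,31)→(12.5,37)  cross = 15·37 − 12.5·31 = 167.5000; (r_i+r_j)·cross = 27.5·167.5000 = 4606.2500
edge 5: (12.5,37)→(8.5,32.5)  cross = 12.5·32.5 − 8.5·37 = 91.7500; (r_i+r_j)·cross = 21·91.7500 = 1926.7500
edge 6: (8.5,32.5)→(4,23)  cross = 8.5·23 − 4·32.5 = 65.5000; (r_i+r_j)·cross = 12.5·65.5000 = 818.7500
edge 7: (4,23)→(2.5,2.5)  cross = 4·2.5 − 2.5·23 = -47.5000; (r_i+r_j)·cross = 6.5·-47.5000 = -308.7500
Σcross = 749.7500 → A = |Σcross|/2 = 374.8750 mm²
Σ(r_i+r_j)·cross = 23163.3750 → first moment M = |Σ|/6 = 3860.5625
R_c = M/A = 3860.5625/374.8750 = 10.2983 mm
θ = 131° = 2.286381 rad
V = θ·R_c·A = 2.286381·10.2983·374.8750 = 8826.718 mm³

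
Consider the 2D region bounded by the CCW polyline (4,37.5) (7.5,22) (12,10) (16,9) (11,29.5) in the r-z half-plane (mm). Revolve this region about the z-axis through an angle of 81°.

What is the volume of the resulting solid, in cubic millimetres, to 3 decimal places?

Profile (r,z), 5 vertices: (4,37.5) (7.5,22) (12,10) (16,9) (11,29.5)
edge 0: (4,37.5)→(7.5,22)  cross = 4·22 − 7.5·37.5 = -193.2500; (r_i+r_j)·cross = 11.5·-193.2500 = -2222.3750
edge 1: (7.5,22)→(12,10)  cross = 7.5·10 − 12·22 = -189.0000; (r_i+r_j)·cross = 19.5·-189.0000 = -3685.5000
edge 2: (12,10)→(16,9)  cross = 12·9 − 16·10 = -52.0000; (r_i+r_j)·cross = 28·-52.0000 = -1456.0000
edge 3: (16,9)→(11,29.5)  cross = 16·29.5 − 11·9 = 373.0000; (r_i+r_j)·cross = 27·373.0000 = 10071.0000
edge 4: (11,29.5)→(4,37.5)  cross = 11·37.5 − 4·29.5 = 294.5000; (r_i+r_j)·cross = 15·294.5000 = 4417.5000
Σcross = 233.2500 → A = |Σcross|/2 = 116.6250 mm²
Σ(r_i+r_j)·cross = 7124.6250 → first moment M = |Σ|/6 = 1187.4375
R_c = M/A = 1187.4375/116.6250 = 10.1817 mm
θ = 81° = 1.413717 rad
V = θ·R_c·A = 1.413717·10.1817·116.6250 = 1678.700 mm³

Volume = 1678.700 mm³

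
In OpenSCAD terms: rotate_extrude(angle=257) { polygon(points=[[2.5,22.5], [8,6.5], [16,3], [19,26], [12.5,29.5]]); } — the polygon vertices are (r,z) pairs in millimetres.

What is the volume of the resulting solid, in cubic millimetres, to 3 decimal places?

Profile (r,z), 5 vertices: (2.5,22.5) (8,6.5) (16,3) (19,26) (12.5,29.5)
edge 0: (2.5,22.5)→(8,6.5)  cross = 2.5·6.5 − 8·22.5 = -163.7500; (r_i+r_j)·cross = 10.5·-163.7500 = -1719.3750
edge 1: (8,6.5)→(16,3)  cross = 8·3 − 16·6.5 = -80.0000; (r_i+r_j)·cross = 24·-80.0000 = -1920.0000
edge 2: (16,3)→(19,26)  cross = 16·26 − 19·3 = 359.0000; (r_i+r_j)·cross = 35·359.0000 = 12565.0000
edge 3: (19,26)→(12.5,29.5)  cross = 19·29.5 − 12.5·26 = 235.5000; (r_i+r_j)·cross = 31.5·235.5000 = 7418.2500
edge 4: (12.5,29.5)→(2.5,22.5)  cross = 12.5·22.5 − 2.5·29.5 = 207.5000; (r_i+r_j)·cross = 15·207.5000 = 3112.5000
Σcross = 558.2500 → A = |Σcross|/2 = 279.1250 mm²
Σ(r_i+r_j)·cross = 19456.3750 → first moment M = |Σ|/6 = 3242.7292
R_c = M/A = 3242.7292/279.1250 = 11.6175 mm
θ = 257° = 4.485496 rad
V = θ·R_c·A = 4.485496·11.6175·279.1250 = 14545.249 mm³

Volume = 14545.249 mm³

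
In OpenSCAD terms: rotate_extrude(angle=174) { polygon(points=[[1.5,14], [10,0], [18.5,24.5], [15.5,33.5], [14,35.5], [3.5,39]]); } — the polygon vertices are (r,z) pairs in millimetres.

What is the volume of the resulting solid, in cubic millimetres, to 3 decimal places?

Volume = 11774.209 mm³

Profile (r,z), 6 vertices: (1.5,14) (10,0) (18.5,24.5) (15.5,33.5) (14,35.5) (3.5,39)
edge 0: (1.5,14)→(10,0)  cross = 1.5·0 − 10·14 = -140.0000; (r_i+r_j)·cross = 11.5·-140.0000 = -1610.0000
edge 1: (10,0)→(18.5,24.5)  cross = 10·24.5 − 18.5·0 = 245.0000; (r_i+r_j)·cross = 28.5·245.0000 = 6982.5000
edge 2: (18.5,24.5)→(15.5,33.5)  cross = 18.5·33.5 − 15.5·24.5 = 240.0000; (r_i+r_j)·cross = 34·240.0000 = 8160.0000
edge 3: (15.5,33.5)→(14,35.5)  cross = 15.5·35.5 − 14·33.5 = 81.2500; (r_i+r_j)·cross = 29.5·81.2500 = 2396.8750
edge 4: (14,35.5)→(3.5,39)  cross = 14·39 − 3.5·35.5 = 421.7500; (r_i+r_j)·cross = 17.5·421.7500 = 7380.6250
edge 5: (3.5,39)→(1.5,14)  cross = 3.5·14 − 1.5·39 = -9.5000; (r_i+r_j)·cross = 5·-9.5000 = -47.5000
Σcross = 838.5000 → A = |Σcross|/2 = 419.2500 mm²
Σ(r_i+r_j)·cross = 23262.5000 → first moment M = |Σ|/6 = 3877.0833
R_c = M/A = 3877.0833/419.2500 = 9.2477 mm
θ = 174° = 3.036873 rad
V = θ·R_c·A = 3.036873·9.2477·419.2500 = 11774.209 mm³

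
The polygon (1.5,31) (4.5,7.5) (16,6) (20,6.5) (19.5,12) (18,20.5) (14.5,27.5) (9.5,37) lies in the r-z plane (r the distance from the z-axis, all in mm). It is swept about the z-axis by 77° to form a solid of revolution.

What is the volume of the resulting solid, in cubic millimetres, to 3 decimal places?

Profile (r,z), 8 vertices: (1.5,31) (4.5,7.5) (16,6) (20,6.5) (19.5,12) (18,20.5) (14.5,27.5) (9.5,37)
edge 0: (1.5,31)→(4.5,7.5)  cross = 1.5·7.5 − 4.5·31 = -128.2500; (r_i+r_j)·cross = 6·-128.2500 = -769.5000
edge 1: (4.5,7.5)→(16,6)  cross = 4.5·6 − 16·7.5 = -93.0000; (r_i+r_j)·cross = 20.5·-93.0000 = -1906.5000
edge 2: (16,6)→(20,6.5)  cross = 16·6.5 − 20·6 = -16.0000; (r_i+r_j)·cross = 36·-16.0000 = -576.0000
edge 3: (20,6.5)→(19.5,12)  cross = 20·12 − 19.5·6.5 = 113.2500; (r_i+r_j)·cross = 39.5·113.2500 = 4473.3750
edge 4: (19.5,12)→(18,20.5)  cross = 19.5·20.5 − 18·12 = 183.7500; (r_i+r_j)·cross = 37.5·183.7500 = 6890.6250
edge 5: (18,20.5)→(14.5,27.5)  cross = 18·27.5 − 14.5·20.5 = 197.7500; (r_i+r_j)·cross = 32.5·197.7500 = 6426.8750
edge 6: (14.5,27.5)→(9.5,37)  cross = 14.5·37 − 9.5·27.5 = 275.2500; (r_i+r_j)·cross = 24·275.2500 = 6606.0000
edge 7: (9.5,37)→(1.5,31)  cross = 9.5·31 − 1.5·37 = 239.0000; (r_i+r_j)·cross = 11·239.0000 = 2629.0000
Σcross = 771.7500 → A = |Σcross|/2 = 385.8750 mm²
Σ(r_i+r_j)·cross = 23773.8750 → first moment M = |Σ|/6 = 3962.3125
R_c = M/A = 3962.3125/385.8750 = 10.2684 mm
θ = 77° = 1.343904 rad
V = θ·R_c·A = 1.343904·10.2684·385.8750 = 5324.966 mm³

Volume = 5324.966 mm³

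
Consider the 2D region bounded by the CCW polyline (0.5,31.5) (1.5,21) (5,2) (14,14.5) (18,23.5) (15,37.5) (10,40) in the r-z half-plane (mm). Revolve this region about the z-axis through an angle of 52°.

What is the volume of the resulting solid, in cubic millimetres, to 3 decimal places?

Volume = 3274.819 mm³

Profile (r,z), 7 vertices: (0.5,31.5) (1.5,21) (5,2) (14,14.5) (18,23.5) (15,37.5) (10,40)
edge 0: (0.5,31.5)→(1.5,21)  cross = 0.5·21 − 1.5·31.5 = -36.7500; (r_i+r_j)·cross = 2·-36.7500 = -73.5000
edge 1: (1.5,21)→(5,2)  cross = 1.5·2 − 5·21 = -102.0000; (r_i+r_j)·cross = 6.5·-102.0000 = -663.0000
edge 2: (5,2)→(14,14.5)  cross = 5·14.5 − 14·2 = 44.5000; (r_i+r_j)·cross = 19·44.5000 = 845.5000
edge 3: (14,14.5)→(18,23.5)  cross = 14·23.5 − 18·14.5 = 68.0000; (r_i+r_j)·cross = 32·68.0000 = 2176.0000
edge 4: (18,23.5)→(15,37.5)  cross = 18·37.5 − 15·23.5 = 322.5000; (r_i+r_j)·cross = 33·322.5000 = 10642.5000
edge 5: (15,37.5)→(10,40)  cross = 15·40 − 10·37.5 = 225.0000; (r_i+r_j)·cross = 25·225.0000 = 5625.0000
edge 6: (10,40)→(0.5,31.5)  cross = 10·31.5 − 0.5·40 = 295.0000; (r_i+r_j)·cross = 10.5·295.0000 = 3097.5000
Σcross = 816.2500 → A = |Σcross|/2 = 408.1250 mm²
Σ(r_i+r_j)·cross = 21650.0000 → first moment M = |Σ|/6 = 3608.3333
R_c = M/A = 3608.3333/408.1250 = 8.8412 mm
θ = 52° = 0.907571 rad
V = θ·R_c·A = 0.907571·8.8412·408.1250 = 3274.819 mm³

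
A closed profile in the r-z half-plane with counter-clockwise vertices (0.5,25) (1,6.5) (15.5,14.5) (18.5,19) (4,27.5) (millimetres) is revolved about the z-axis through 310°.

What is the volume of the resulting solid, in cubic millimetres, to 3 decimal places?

Profile (r,z), 5 vertices: (0.5,25) (1,6.5) (15.5,14.5) (18.5,19) (4,27.5)
edge 0: (0.5,25)→(1,6.5)  cross = 0.5·6.5 − 1·25 = -21.7500; (r_i+r_j)·cross = 1.5·-21.7500 = -32.6250
edge 1: (1,6.5)→(15.5,14.5)  cross = 1·14.5 − 15.5·6.5 = -86.2500; (r_i+r_j)·cross = 16.5·-86.2500 = -1423.1250
edge 2: (15.5,14.5)→(18.5,19)  cross = 15.5·19 − 18.5·14.5 = 26.2500; (r_i+r_j)·cross = 34·26.2500 = 892.5000
edge 3: (18.5,19)→(4,27.5)  cross = 18.5·27.5 − 4·19 = 432.7500; (r_i+r_j)·cross = 22.5·432.7500 = 9736.8750
edge 4: (4,27.5)→(0.5,25)  cross = 4·25 − 0.5·27.5 = 86.2500; (r_i+r_j)·cross = 4.5·86.2500 = 388.1250
Σcross = 437.2500 → A = |Σcross|/2 = 218.6250 mm²
Σ(r_i+r_j)·cross = 9561.7500 → first moment M = |Σ|/6 = 1593.6250
R_c = M/A = 1593.6250/218.6250 = 7.2893 mm
θ = 310° = 5.410521 rad
V = θ·R_c·A = 5.410521·7.2893·218.6250 = 8622.341 mm³

Volume = 8622.341 mm³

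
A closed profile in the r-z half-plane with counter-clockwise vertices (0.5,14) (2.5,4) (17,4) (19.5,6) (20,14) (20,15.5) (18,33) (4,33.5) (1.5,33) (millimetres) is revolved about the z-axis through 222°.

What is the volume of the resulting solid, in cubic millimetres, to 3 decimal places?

Volume = 20786.184 mm³

Profile (r,z), 9 vertices: (0.5,14) (2.5,4) (17,4) (19.5,6) (20,14) (20,15.5) (18,33) (4,33.5) (1.5,33)
edge 0: (0.5,14)→(2.5,4)  cross = 0.5·4 − 2.5·14 = -33.0000; (r_i+r_j)·cross = 3·-33.0000 = -99.0000
edge 1: (2.5,4)→(17,4)  cross = 2.5·4 − 17·4 = -58.0000; (r_i+r_j)·cross = 19.5·-58.0000 = -1131.0000
edge 2: (17,4)→(19.5,6)  cross = 17·6 − 19.5·4 = 24.0000; (r_i+r_j)·cross = 36.5·24.0000 = 876.0000
edge 3: (19.5,6)→(20,14)  cross = 19.5·14 − 20·6 = 153.0000; (r_i+r_j)·cross = 39.5·153.0000 = 6043.5000
edge 4: (20,14)→(20,15.5)  cross = 20·15.5 − 20·14 = 30.0000; (r_i+r_j)·cross = 40·30.0000 = 1200.0000
edge 5: (20,15.5)→(18,33)  cross = 20·33 − 18·15.5 = 381.0000; (r_i+r_j)·cross = 38·381.0000 = 14478.0000
edge 6: (18,33)→(4,33.5)  cross = 18·33.5 − 4·33 = 471.0000; (r_i+r_j)·cross = 22·471.0000 = 10362.0000
edge 7: (4,33.5)→(1.5,33)  cross = 4·33 − 1.5·33.5 = 81.7500; (r_i+r_j)·cross = 5.5·81.7500 = 449.6250
edge 8: (1.5,33)→(0.5,14)  cross = 1.5·14 − 0.5·33 = 4.5000; (r_i+r_j)·cross = 2·4.5000 = 9.0000
Σcross = 1054.2500 → A = |Σcross|/2 = 527.1250 mm²
Σ(r_i+r_j)·cross = 32188.1250 → first moment M = |Σ|/6 = 5364.6875
R_c = M/A = 5364.6875/527.1250 = 10.1773 mm
θ = 222° = 3.874631 rad
V = θ·R_c·A = 3.874631·10.1773·527.1250 = 20786.184 mm³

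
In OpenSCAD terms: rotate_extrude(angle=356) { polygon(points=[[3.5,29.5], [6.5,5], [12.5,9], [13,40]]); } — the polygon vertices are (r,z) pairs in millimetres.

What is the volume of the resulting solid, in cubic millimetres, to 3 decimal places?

Profile (r,z), 4 vertices: (3.5,29.5) (6.5,5) (12.5,9) (13,40)
edge 0: (3.5,29.5)→(6.5,5)  cross = 3.5·5 − 6.5·29.5 = -174.2500; (r_i+r_j)·cross = 10·-174.2500 = -1742.5000
edge 1: (6.5,5)→(12.5,9)  cross = 6.5·9 − 12.5·5 = -4.0000; (r_i+r_j)·cross = 19·-4.0000 = -76.0000
edge 2: (12.5,9)→(13,40)  cross = 12.5·40 − 13·9 = 383.0000; (r_i+r_j)·cross = 25.5·383.0000 = 9766.5000
edge 3: (13,40)→(3.5,29.5)  cross = 13·29.5 − 3.5·40 = 243.5000; (r_i+r_j)·cross = 16.5·243.5000 = 4017.7500
Σcross = 448.2500 → A = |Σcross|/2 = 224.1250 mm²
Σ(r_i+r_j)·cross = 11965.7500 → first moment M = |Σ|/6 = 1994.2917
R_c = M/A = 1994.2917/224.1250 = 8.8981 mm
θ = 356° = 6.213372 rad
V = θ·R_c·A = 6.213372·8.8981·224.1250 = 12391.276 mm³

Volume = 12391.276 mm³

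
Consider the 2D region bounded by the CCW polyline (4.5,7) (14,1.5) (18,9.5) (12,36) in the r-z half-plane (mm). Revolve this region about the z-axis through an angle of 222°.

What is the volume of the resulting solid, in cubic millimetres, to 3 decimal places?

Profile (r,z), 4 vertices: (4.5,7) (14,1.5) (18,9.5) (12,36)
edge 0: (4.5,7)→(14,1.5)  cross = 4.5·1.5 − 14·7 = -91.2500; (r_i+r_j)·cross = 18.5·-91.2500 = -1688.1250
edge 1: (14,1.5)→(18,9.5)  cross = 14·9.5 − 18·1.5 = 106.0000; (r_i+r_j)·cross = 32·106.0000 = 3392.0000
edge 2: (18,9.5)→(12,36)  cross = 18·36 − 12·9.5 = 534.0000; (r_i+r_j)·cross = 30·534.0000 = 16020.0000
edge 3: (12,36)→(4.5,7)  cross = 12·7 − 4.5·36 = -78.0000; (r_i+r_j)·cross = 16.5·-78.0000 = -1287.0000
Σcross = 470.7500 → A = |Σcross|/2 = 235.3750 mm²
Σ(r_i+r_j)·cross = 16436.8750 → first moment M = |Σ|/6 = 2739.4792
R_c = M/A = 2739.4792/235.3750 = 11.6388 mm
θ = 222° = 3.874631 rad
V = θ·R_c·A = 3.874631·11.6388·235.3750 = 10614.471 mm³

Volume = 10614.471 mm³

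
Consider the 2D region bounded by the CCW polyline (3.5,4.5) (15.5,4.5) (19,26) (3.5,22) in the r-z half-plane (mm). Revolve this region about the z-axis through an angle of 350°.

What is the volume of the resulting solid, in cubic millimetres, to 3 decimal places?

Volume = 17161.750 mm³

Profile (r,z), 4 vertices: (3.5,4.5) (15.5,4.5) (19,26) (3.5,22)
edge 0: (3.5,4.5)→(15.5,4.5)  cross = 3.5·4.5 − 15.5·4.5 = -54.0000; (r_i+r_j)·cross = 19·-54.0000 = -1026.0000
edge 1: (15.5,4.5)→(19,26)  cross = 15.5·26 − 19·4.5 = 317.5000; (r_i+r_j)·cross = 34.5·317.5000 = 10953.7500
edge 2: (19,26)→(3.5,22)  cross = 19·22 − 3.5·26 = 327.0000; (r_i+r_j)·cross = 22.5·327.0000 = 7357.5000
edge 3: (3.5,22)→(3.5,4.5)  cross = 3.5·4.5 − 3.5·22 = -61.2500; (r_i+r_j)·cross = 7·-61.2500 = -428.7500
Σcross = 529.2500 → A = |Σcross|/2 = 264.6250 mm²
Σ(r_i+r_j)·cross = 16856.5000 → first moment M = |Σ|/6 = 2809.4167
R_c = M/A = 2809.4167/264.6250 = 10.6166 mm
θ = 350° = 6.108652 rad
V = θ·R_c·A = 6.108652·10.6166·264.6250 = 17161.750 mm³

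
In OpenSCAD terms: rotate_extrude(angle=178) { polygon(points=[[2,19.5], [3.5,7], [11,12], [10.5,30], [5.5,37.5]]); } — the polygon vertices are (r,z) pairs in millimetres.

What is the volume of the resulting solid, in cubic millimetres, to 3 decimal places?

Profile (r,z), 5 vertices: (2,19.5) (3.5,7) (11,12) (10.5,30) (5.5,37.5)
edge 0: (2,19.5)→(3.5,7)  cross = 2·7 − 3.5·19.5 = -54.2500; (r_i+r_j)·cross = 5.5·-54.2500 = -298.3750
edge 1: (3.5,7)→(11,12)  cross = 3.5·12 − 11·7 = -35.0000; (r_i+r_j)·cross = 14.5·-35.0000 = -507.5000
edge 2: (11,12)→(10.5,30)  cross = 11·30 − 10.5·12 = 204.0000; (r_i+r_j)·cross = 21.5·204.0000 = 4386.0000
edge 3: (10.5,30)→(5.5,37.5)  cross = 10.5·37.5 − 5.5·30 = 228.7500; (r_i+r_j)·cross = 16·228.7500 = 3660.0000
edge 4: (5.5,37.5)→(2,19.5)  cross = 5.5·19.5 − 2·37.5 = 32.2500; (r_i+r_j)·cross = 7.5·32.2500 = 241.8750
Σcross = 375.7500 → A = |Σcross|/2 = 187.8750 mm²
Σ(r_i+r_j)·cross = 7482.0000 → first moment M = |Σ|/6 = 1247.0000
R_c = M/A = 1247.0000/187.8750 = 6.6374 mm
θ = 178° = 3.106686 rad
V = θ·R_c·A = 3.106686·6.6374·187.8750 = 3874.038 mm³

Volume = 3874.038 mm³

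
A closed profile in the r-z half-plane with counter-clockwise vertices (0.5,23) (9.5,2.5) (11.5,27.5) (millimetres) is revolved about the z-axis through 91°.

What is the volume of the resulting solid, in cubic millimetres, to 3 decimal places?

Volume = 1513.867 mm³

Profile (r,z), 3 vertices: (0.5,23) (9.5,2.5) (11.5,27.5)
edge 0: (0.5,23)→(9.5,2.5)  cross = 0.5·2.5 − 9.5·23 = -217.2500; (r_i+r_j)·cross = 10·-217.2500 = -2172.5000
edge 1: (9.5,2.5)→(11.5,27.5)  cross = 9.5·27.5 − 11.5·2.5 = 232.5000; (r_i+r_j)·cross = 21·232.5000 = 4882.5000
edge 2: (11.5,27.5)→(0.5,23)  cross = 11.5·23 − 0.5·27.5 = 250.7500; (r_i+r_j)·cross = 12·250.7500 = 3009.0000
Σcross = 266.0000 → A = |Σcross|/2 = 133.0000 mm²
Σ(r_i+r_j)·cross = 5719.0000 → first moment M = |Σ|/6 = 953.1667
R_c = M/A = 953.1667/133.0000 = 7.1667 mm
θ = 91° = 1.588250 rad
V = θ·R_c·A = 1.588250·7.1667·133.0000 = 1513.867 mm³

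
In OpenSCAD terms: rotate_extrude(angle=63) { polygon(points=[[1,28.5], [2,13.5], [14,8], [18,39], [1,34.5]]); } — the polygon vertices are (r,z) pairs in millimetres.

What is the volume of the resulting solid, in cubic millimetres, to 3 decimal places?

Volume = 3850.558 mm³

Profile (r,z), 5 vertices: (1,28.5) (2,13.5) (14,8) (18,39) (1,34.5)
edge 0: (1,28.5)→(2,13.5)  cross = 1·13.5 − 2·28.5 = -43.5000; (r_i+r_j)·cross = 3·-43.5000 = -130.5000
edge 1: (2,13.5)→(14,8)  cross = 2·8 − 14·13.5 = -173.0000; (r_i+r_j)·cross = 16·-173.0000 = -2768.0000
edge 2: (14,8)→(18,39)  cross = 14·39 − 18·8 = 402.0000; (r_i+r_j)·cross = 32·402.0000 = 12864.0000
edge 3: (18,39)→(1,34.5)  cross = 18·34.5 − 1·39 = 582.0000; (r_i+r_j)·cross = 19·582.0000 = 11058.0000
edge 4: (1,34.5)→(1,28.5)  cross = 1·28.5 − 1·34.5 = -6.0000; (r_i+r_j)·cross = 2·-6.0000 = -12.0000
Σcross = 761.5000 → A = |Σcross|/2 = 380.7500 mm²
Σ(r_i+r_j)·cross = 21011.5000 → first moment M = |Σ|/6 = 3501.9167
R_c = M/A = 3501.9167/380.7500 = 9.1974 mm
θ = 63° = 1.099557 rad
V = θ·R_c·A = 1.099557·9.1974·380.7500 = 3850.558 mm³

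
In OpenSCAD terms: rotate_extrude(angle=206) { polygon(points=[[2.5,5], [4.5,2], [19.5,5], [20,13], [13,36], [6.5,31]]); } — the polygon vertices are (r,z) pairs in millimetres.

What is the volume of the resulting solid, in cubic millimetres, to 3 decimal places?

Volume = 15950.446 mm³

Profile (r,z), 6 vertices: (2.5,5) (4.5,2) (19.5,5) (20,13) (13,36) (6.5,31)
edge 0: (2.5,5)→(4.5,2)  cross = 2.5·2 − 4.5·5 = -17.5000; (r_i+r_j)·cross = 7·-17.5000 = -122.5000
edge 1: (4.5,2)→(19.5,5)  cross = 4.5·5 − 19.5·2 = -16.5000; (r_i+r_j)·cross = 24·-16.5000 = -396.0000
edge 2: (19.5,5)→(20,13)  cross = 19.5·13 − 20·5 = 153.5000; (r_i+r_j)·cross = 39.5·153.5000 = 6063.2500
edge 3: (20,13)→(13,36)  cross = 20·36 − 13·13 = 551.0000; (r_i+r_j)·cross = 33·551.0000 = 18183.0000
edge 4: (13,36)→(6.5,31)  cross = 13·31 − 6.5·36 = 169.0000; (r_i+r_j)·cross = 19.5·169.0000 = 3295.5000
edge 5: (6.5,31)→(2.5,5)  cross = 6.5·5 − 2.5·31 = -45.0000; (r_i+r_j)·cross = 9·-45.0000 = -405.0000
Σcross = 794.5000 → A = |Σcross|/2 = 397.2500 mm²
Σ(r_i+r_j)·cross = 26618.2500 → first moment M = |Σ|/6 = 4436.3750
R_c = M/A = 4436.3750/397.2500 = 11.1677 mm
θ = 206° = 3.595378 rad
V = θ·R_c·A = 3.595378·11.1677·397.2500 = 15950.446 mm³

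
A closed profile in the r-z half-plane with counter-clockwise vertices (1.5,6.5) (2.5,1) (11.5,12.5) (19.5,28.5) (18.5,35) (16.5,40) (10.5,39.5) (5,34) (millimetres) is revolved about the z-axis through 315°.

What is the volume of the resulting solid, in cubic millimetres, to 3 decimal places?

Profile (r,z), 8 vertices: (1.5,6.5) (2.5,1) (11.5,12.5) (19.5,28.5) (18.5,35) (16.5,40) (10.5,39.5) (5,34)
edge 0: (1.5,6.5)→(2.5,1)  cross = 1.5·1 − 2.5·6.5 = -14.7500; (r_i+r_j)·cross = 4·-14.7500 = -59.0000
edge 1: (2.5,1)→(11.5,12.5)  cross = 2.5·12.5 − 11.5·1 = 19.7500; (r_i+r_j)·cross = 14·19.7500 = 276.5000
edge 2: (11.5,12.5)→(19.5,28.5)  cross = 11.5·28.5 − 19.5·12.5 = 84.0000; (r_i+r_j)·cross = 31·84.0000 = 2604.0000
edge 3: (19.5,28.5)→(18.5,35)  cross = 19.5·35 − 18.5·28.5 = 155.2500; (r_i+r_j)·cross = 38·155.2500 = 5899.5000
edge 4: (18.5,35)→(16.5,40)  cross = 18.5·40 − 16.5·35 = 162.5000; (r_i+r_j)·cross = 35·162.5000 = 5687.5000
edge 5: (16.5,40)→(10.5,39.5)  cross = 16.5·39.5 − 10.5·40 = 231.7500; (r_i+r_j)·cross = 27·231.7500 = 6257.2500
edge 6: (10.5,39.5)→(5,34)  cross = 10.5·34 − 5·39.5 = 159.5000; (r_i+r_j)·cross = 15.5·159.5000 = 2472.2500
edge 7: (5,34)→(1.5,6.5)  cross = 5·6.5 − 1.5·34 = -18.5000; (r_i+r_j)·cross = 6.5·-18.5000 = -120.2500
Σcross = 779.5000 → A = |Σcross|/2 = 389.7500 mm²
Σ(r_i+r_j)·cross = 23017.7500 → first moment M = |Σ|/6 = 3836.2917
R_c = M/A = 3836.2917/389.7500 = 9.8430 mm
θ = 315° = 5.497787 rad
V = θ·R_c·A = 5.497787·9.8430·389.7500 = 21091.115 mm³

Volume = 21091.115 mm³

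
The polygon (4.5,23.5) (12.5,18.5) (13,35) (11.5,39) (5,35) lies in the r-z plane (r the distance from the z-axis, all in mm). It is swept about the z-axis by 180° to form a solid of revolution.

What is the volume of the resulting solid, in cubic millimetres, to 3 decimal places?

Profile (r,z), 5 vertices: (4.5,23.5) (12.5,18.5) (13,35) (11.5,39) (5,35)
edge 0: (4.5,23.5)→(12.5,18.5)  cross = 4.5·18.5 − 12.5·23.5 = -210.5000; (r_i+r_j)·cross = 17·-210.5000 = -3578.5000
edge 1: (12.5,18.5)→(13,35)  cross = 12.5·35 − 13·18.5 = 197.0000; (r_i+r_j)·cross = 25.5·197.0000 = 5023.5000
edge 2: (13,35)→(11.5,39)  cross = 13·39 − 11.5·35 = 104.5000; (r_i+r_j)·cross = 24.5·104.5000 = 2560.2500
edge 3: (11.5,39)→(5,35)  cross = 11.5·35 − 5·39 = 207.5000; (r_i+r_j)·cross = 16.5·207.5000 = 3423.7500
edge 4: (5,35)→(4.5,23.5)  cross = 5·23.5 − 4.5·35 = -40.0000; (r_i+r_j)·cross = 9.5·-40.0000 = -380.0000
Σcross = 258.5000 → A = |Σcross|/2 = 129.2500 mm²
Σ(r_i+r_j)·cross = 7049.0000 → first moment M = |Σ|/6 = 1174.8333
R_c = M/A = 1174.8333/129.2500 = 9.0896 mm
θ = 180° = 3.141593 rad
V = θ·R_c·A = 3.141593·9.0896·129.2500 = 3690.848 mm³

Volume = 3690.848 mm³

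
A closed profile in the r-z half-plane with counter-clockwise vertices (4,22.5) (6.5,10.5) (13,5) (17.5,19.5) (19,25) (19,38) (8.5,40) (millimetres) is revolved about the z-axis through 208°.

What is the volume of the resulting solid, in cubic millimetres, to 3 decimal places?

Volume = 15840.143 mm³

Profile (r,z), 7 vertices: (4,22.5) (6.5,10.5) (13,5) (17.5,19.5) (19,25) (19,38) (8.5,40)
edge 0: (4,22.5)→(6.5,10.5)  cross = 4·10.5 − 6.5·22.5 = -104.2500; (r_i+r_j)·cross = 10.5·-104.2500 = -1094.6250
edge 1: (6.5,10.5)→(13,5)  cross = 6.5·5 − 13·10.5 = -104.0000; (r_i+r_j)·cross = 19.5·-104.0000 = -2028.0000
edge 2: (13,5)→(17.5,19.5)  cross = 13·19.5 − 17.5·5 = 166.0000; (r_i+r_j)·cross = 30.5·166.0000 = 5063.0000
edge 3: (17.5,19.5)→(19,25)  cross = 17.5·25 − 19·19.5 = 67.0000; (r_i+r_j)·cross = 36.5·67.0000 = 2445.5000
edge 4: (19,25)→(19,38)  cross = 19·38 − 19·25 = 247.0000; (r_i+r_j)·cross = 38·247.0000 = 9386.0000
edge 5: (19,38)→(8.5,40)  cross = 19·40 − 8.5·38 = 437.0000; (r_i+r_j)·cross = 27.5·437.0000 = 12017.5000
edge 6: (8.5,40)→(4,22.5)  cross = 8.5·22.5 − 4·40 = 31.2500; (r_i+r_j)·cross = 12.5·31.2500 = 390.6250
Σcross = 740.0000 → A = |Σcross|/2 = 370.0000 mm²
Σ(r_i+r_j)·cross = 26180.0000 → first moment M = |Σ|/6 = 4363.3333
R_c = M/A = 4363.3333/370.0000 = 11.7928 mm
θ = 208° = 3.630285 rad
V = θ·R_c·A = 3.630285·11.7928·370.0000 = 15840.143 mm³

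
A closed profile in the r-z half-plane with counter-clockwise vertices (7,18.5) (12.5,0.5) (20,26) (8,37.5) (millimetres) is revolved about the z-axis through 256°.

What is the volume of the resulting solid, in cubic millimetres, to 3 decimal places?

Profile (r,z), 4 vertices: (7,18.5) (12.5,0.5) (20,26) (8,37.5)
edge 0: (7,18.5)→(12.5,0.5)  cross = 7·0.5 − 12.5·18.5 = -227.7500; (r_i+r_j)·cross = 19.5·-227.7500 = -4441.1250
edge 1: (12.5,0.5)→(20,26)  cross = 12.5·26 − 20·0.5 = 315.0000; (r_i+r_j)·cross = 32.5·315.0000 = 10237.5000
edge 2: (20,26)→(8,37.5)  cross = 20·37.5 − 8·26 = 542.0000; (r_i+r_j)·cross = 28·542.0000 = 15176.0000
edge 3: (8,37.5)→(7,18.5)  cross = 8·18.5 − 7·37.5 = -114.5000; (r_i+r_j)·cross = 15·-114.5000 = -1717.5000
Σcross = 514.7500 → A = |Σcross|/2 = 257.3750 mm²
Σ(r_i+r_j)·cross = 19254.8750 → first moment M = |Σ|/6 = 3209.1458
R_c = M/A = 3209.1458/257.3750 = 12.4688 mm
θ = 256° = 4.468043 rad
V = θ·R_c·A = 4.468043·12.4688·257.3750 = 14338.601 mm³

Volume = 14338.601 mm³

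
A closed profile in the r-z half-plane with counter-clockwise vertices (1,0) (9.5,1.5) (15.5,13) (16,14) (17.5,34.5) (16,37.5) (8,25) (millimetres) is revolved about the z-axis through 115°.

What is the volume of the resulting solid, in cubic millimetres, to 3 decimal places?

Volume = 6274.744 mm³

Profile (r,z), 7 vertices: (1,0) (9.5,1.5) (15.5,13) (16,14) (17.5,34.5) (16,37.5) (8,25)
edge 0: (1,0)→(9.5,1.5)  cross = 1·1.5 − 9.5·0 = 1.5000; (r_i+r_j)·cross = 10.5·1.5000 = 15.7500
edge 1: (9.5,1.5)→(15.5,13)  cross = 9.5·13 − 15.5·1.5 = 100.2500; (r_i+r_j)·cross = 25·100.2500 = 2506.2500
edge 2: (15.5,13)→(16,14)  cross = 15.5·14 − 16·13 = 9.0000; (r_i+r_j)·cross = 31.5·9.0000 = 283.5000
edge 3: (16,14)→(17.5,34.5)  cross = 16·34.5 − 17.5·14 = 307.0000; (r_i+r_j)·cross = 33.5·307.0000 = 10284.5000
edge 4: (17.5,34.5)→(16,37.5)  cross = 17.5·37.5 − 16·34.5 = 104.2500; (r_i+r_j)·cross = 33.5·104.2500 = 3492.3750
edge 5: (16,37.5)→(8,25)  cross = 16·25 − 8·37.5 = 100.0000; (r_i+r_j)·cross = 24·100.0000 = 2400.0000
edge 6: (8,25)→(1,0)  cross = 8·0 − 1·25 = -25.0000; (r_i+r_j)·cross = 9·-25.0000 = -225.0000
Σcross = 597.0000 → A = |Σcross|/2 = 298.5000 mm²
Σ(r_i+r_j)·cross = 18757.3750 → first moment M = |Σ|/6 = 3126.2292
R_c = M/A = 3126.2292/298.5000 = 10.4731 mm
θ = 115° = 2.007129 rad
V = θ·R_c·A = 2.007129·10.4731·298.5000 = 6274.744 mm³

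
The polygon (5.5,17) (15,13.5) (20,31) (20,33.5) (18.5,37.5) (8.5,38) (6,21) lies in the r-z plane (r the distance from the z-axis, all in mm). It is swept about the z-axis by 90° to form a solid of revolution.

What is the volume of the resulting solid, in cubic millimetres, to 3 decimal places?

Volume = 5140.693 mm³

Profile (r,z), 7 vertices: (5.5,17) (15,13.5) (20,31) (20,33.5) (18.5,37.5) (8.5,38) (6,21)
edge 0: (5.5,17)→(15,13.5)  cross = 5.5·13.5 − 15·17 = -180.7500; (r_i+r_j)·cross = 20.5·-180.7500 = -3705.3750
edge 1: (15,13.5)→(20,31)  cross = 15·31 − 20·13.5 = 195.0000; (r_i+r_j)·cross = 35·195.0000 = 6825.0000
edge 2: (20,31)→(20,33.5)  cross = 20·33.5 − 20·31 = 50.0000; (r_i+r_j)·cross = 40·50.0000 = 2000.0000
edge 3: (20,33.5)→(18.5,37.5)  cross = 20·37.5 − 18.5·33.5 = 130.2500; (r_i+r_j)·cross = 38.5·130.2500 = 5014.6250
edge 4: (18.5,37.5)→(8.5,38)  cross = 18.5·38 − 8.5·37.5 = 384.2500; (r_i+r_j)·cross = 27·384.2500 = 10374.7500
edge 5: (8.5,38)→(6,21)  cross = 8.5·21 − 6·38 = -49.5000; (r_i+r_j)·cross = 14.5·-49.5000 = -717.7500
edge 6: (6,21)→(5.5,17)  cross = 6·17 − 5.5·21 = -13.5000; (r_i+r_j)·cross = 11.5·-13.5000 = -155.2500
Σcross = 515.7500 → A = |Σcross|/2 = 257.8750 mm²
Σ(r_i+r_j)·cross = 19636.0000 → first moment M = |Σ|/6 = 3272.6667
R_c = M/A = 3272.6667/257.8750 = 12.6909 mm
θ = 90° = 1.570796 rad
V = θ·R_c·A = 1.570796·12.6909·257.8750 = 5140.693 mm³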